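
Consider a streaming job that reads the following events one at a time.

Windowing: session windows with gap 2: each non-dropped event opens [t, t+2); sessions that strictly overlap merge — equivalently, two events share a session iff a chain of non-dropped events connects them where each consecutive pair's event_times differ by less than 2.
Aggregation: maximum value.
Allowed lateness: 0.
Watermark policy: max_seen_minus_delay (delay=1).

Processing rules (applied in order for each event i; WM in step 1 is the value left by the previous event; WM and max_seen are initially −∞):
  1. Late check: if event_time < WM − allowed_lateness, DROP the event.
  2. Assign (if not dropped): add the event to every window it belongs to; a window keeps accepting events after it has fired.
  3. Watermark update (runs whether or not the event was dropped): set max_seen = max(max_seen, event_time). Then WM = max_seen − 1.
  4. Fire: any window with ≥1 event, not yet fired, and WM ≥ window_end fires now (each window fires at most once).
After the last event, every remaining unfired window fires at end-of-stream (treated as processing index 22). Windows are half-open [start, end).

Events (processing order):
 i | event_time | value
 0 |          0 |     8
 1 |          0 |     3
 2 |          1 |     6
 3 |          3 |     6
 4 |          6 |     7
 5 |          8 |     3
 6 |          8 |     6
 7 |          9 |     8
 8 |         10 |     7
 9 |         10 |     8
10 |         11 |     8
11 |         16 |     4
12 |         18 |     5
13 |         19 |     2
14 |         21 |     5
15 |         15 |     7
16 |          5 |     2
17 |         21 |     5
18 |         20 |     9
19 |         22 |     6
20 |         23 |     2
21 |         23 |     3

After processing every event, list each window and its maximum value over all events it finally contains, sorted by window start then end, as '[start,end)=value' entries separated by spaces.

[0,3)=8 [3,5)=6 [6,8)=7 [8,13)=8 [16,18)=4 [18,25)=9

i=0 t=0 v=8: → [0,2); WM=-1
i=1 t=0 v=3: → [0,2); WM=-1
i=2 t=1 v=6: → [0,3); WM=0
i=3 t=3 v=6: → [3,5); WM=2
i=4 t=6 v=7: → [6,8); WM=5
i=5 t=8 v=3: → [8,10); WM=7
i=6 t=8 v=6: → [8,10); WM=7
i=7 t=9 v=8: → [8,11); WM=8
i=8 t=10 v=7: → [8,12); WM=9
i=9 t=10 v=8: → [8,12); WM=9
i=10 t=11 v=8: → [8,13); WM=10
i=11 t=16 v=4: → [16,18); WM=15
i=12 t=18 v=5: → [18,20); WM=17
i=13 t=19 v=2: → [18,21); WM=18
i=14 t=21 v=5: → [21,23); WM=20
i=15 t=15 v=7: DROP (t<20-0); WM=20
i=16 t=5 v=2: DROP (t<20-0); WM=20
i=17 t=21 v=5: → [21,23); WM=20
i=18 t=20 v=9: → [18,23); WM=20
i=19 t=22 v=6: → [18,24); WM=21
i=20 t=23 v=2: → [18,25); WM=22
i=21 t=23 v=3: → [18,25); WM=22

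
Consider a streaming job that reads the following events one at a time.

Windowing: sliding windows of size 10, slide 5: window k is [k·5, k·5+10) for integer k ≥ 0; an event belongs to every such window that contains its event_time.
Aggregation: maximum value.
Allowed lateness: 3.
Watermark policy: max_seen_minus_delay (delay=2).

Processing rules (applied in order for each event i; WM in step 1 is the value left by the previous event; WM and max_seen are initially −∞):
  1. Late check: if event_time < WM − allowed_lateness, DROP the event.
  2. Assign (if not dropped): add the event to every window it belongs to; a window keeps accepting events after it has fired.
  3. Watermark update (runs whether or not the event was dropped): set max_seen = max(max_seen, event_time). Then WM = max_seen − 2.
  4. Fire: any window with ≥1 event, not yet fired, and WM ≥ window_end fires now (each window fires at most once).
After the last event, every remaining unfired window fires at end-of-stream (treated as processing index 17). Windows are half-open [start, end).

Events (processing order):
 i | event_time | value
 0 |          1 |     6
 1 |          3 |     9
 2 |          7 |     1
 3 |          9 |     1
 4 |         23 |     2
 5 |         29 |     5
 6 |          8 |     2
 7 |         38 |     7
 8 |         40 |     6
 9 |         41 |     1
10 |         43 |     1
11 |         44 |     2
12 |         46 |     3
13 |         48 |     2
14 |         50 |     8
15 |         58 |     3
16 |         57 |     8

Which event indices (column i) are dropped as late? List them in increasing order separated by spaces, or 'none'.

i=0 t=1 v=6: → [0,10); WM=-1
i=1 t=3 v=9: → [0,10); WM=1
i=2 t=7 v=1: → [5,15),[0,10); WM=5
i=3 t=9 v=1: → [5,15),[0,10); WM=7
i=4 t=23 v=2: → [20,30),[15,25); WM=21; [0,10) fires=9 [5,15) fires=1
i=5 t=29 v=5: → [25,35),[20,30); WM=27; [15,25) fires=2
i=6 t=8 v=2: DROP (t<27-3); WM=27
i=7 t=38 v=7: → [35,45),[30,40); WM=36; [20,30) fires=5 [25,35) fires=5
i=8 t=40 v=6: → [40,50),[35,45); WM=38
i=9 t=41 v=1: → [40,50),[35,45); WM=39
i=10 t=43 v=1: → [40,50),[35,45); WM=41; [30,40) fires=7
i=11 t=44 v=2: → [40,50),[35,45); WM=42
i=12 t=46 v=3: → [45,55),[40,50); WM=44
i=13 t=48 v=2: → [45,55),[40,50); WM=46; [35,45) fires=7
i=14 t=50 v=8: → [50,60),[45,55); WM=48
i=15 t=58 v=3: → [55,65),[50,60); WM=56; [40,50) fires=6 [45,55) fires=8
i=16 t=57 v=8: → [55,65),[50,60); WM=56

6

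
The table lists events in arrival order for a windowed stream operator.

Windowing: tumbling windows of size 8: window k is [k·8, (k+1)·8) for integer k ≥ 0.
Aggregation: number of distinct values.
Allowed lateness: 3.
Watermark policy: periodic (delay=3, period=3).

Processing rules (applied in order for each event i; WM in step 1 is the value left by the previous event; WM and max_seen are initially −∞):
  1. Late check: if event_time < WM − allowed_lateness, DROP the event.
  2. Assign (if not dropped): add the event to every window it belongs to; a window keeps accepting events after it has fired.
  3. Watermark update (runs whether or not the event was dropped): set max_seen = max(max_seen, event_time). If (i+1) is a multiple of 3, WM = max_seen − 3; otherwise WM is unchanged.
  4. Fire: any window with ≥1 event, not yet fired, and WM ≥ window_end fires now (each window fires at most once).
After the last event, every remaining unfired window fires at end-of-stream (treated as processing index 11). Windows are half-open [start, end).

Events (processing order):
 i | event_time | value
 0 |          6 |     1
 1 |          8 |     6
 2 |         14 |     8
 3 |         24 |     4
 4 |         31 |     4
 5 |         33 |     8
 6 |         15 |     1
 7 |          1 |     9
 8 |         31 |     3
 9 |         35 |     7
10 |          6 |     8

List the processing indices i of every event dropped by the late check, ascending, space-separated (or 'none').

i=0 t=6 v=1: → [0,8); WM=−∞
i=1 t=8 v=6: → [8,16); WM=−∞
i=2 t=14 v=8: → [8,16); WM=11; [0,8) fires=1
i=3 t=24 v=4: → [24,32); WM=11
i=4 t=31 v=4: → [24,32); WM=11
i=5 t=33 v=8: → [32,40); WM=30; [8,16) fires=2
i=6 t=15 v=1: DROP (t<30-3); WM=30
i=7 t=1 v=9: DROP (t<30-3); WM=30
i=8 t=31 v=3: → [24,32); WM=30
i=9 t=35 v=7: → [32,40); WM=30
i=10 t=6 v=8: DROP (t<30-3); WM=30

6 7 10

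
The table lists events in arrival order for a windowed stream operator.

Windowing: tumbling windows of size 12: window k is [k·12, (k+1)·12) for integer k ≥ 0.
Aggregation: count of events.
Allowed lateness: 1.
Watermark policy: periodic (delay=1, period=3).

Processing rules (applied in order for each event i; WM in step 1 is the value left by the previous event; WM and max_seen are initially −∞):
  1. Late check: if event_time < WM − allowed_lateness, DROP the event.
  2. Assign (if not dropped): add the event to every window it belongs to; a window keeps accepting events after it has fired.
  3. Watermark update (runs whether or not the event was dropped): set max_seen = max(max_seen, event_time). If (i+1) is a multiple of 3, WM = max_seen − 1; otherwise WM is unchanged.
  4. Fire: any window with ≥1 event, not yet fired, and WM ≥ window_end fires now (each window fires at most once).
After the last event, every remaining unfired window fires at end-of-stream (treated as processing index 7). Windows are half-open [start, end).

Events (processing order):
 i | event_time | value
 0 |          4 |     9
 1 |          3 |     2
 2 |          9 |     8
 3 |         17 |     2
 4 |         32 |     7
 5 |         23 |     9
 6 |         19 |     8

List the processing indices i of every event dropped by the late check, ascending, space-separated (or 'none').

i=0 t=4 v=9: → [0,12); WM=−∞
i=1 t=3 v=2: → [0,12); WM=−∞
i=2 t=9 v=8: → [0,12); WM=8
i=3 t=17 v=2: → [12,24); WM=8
i=4 t=32 v=7: → [24,36); WM=8
i=5 t=23 v=9: → [12,24); WM=31; [0,12) fires=3 [12,24) fires=2
i=6 t=19 v=8: DROP (t<31-1); WM=31

6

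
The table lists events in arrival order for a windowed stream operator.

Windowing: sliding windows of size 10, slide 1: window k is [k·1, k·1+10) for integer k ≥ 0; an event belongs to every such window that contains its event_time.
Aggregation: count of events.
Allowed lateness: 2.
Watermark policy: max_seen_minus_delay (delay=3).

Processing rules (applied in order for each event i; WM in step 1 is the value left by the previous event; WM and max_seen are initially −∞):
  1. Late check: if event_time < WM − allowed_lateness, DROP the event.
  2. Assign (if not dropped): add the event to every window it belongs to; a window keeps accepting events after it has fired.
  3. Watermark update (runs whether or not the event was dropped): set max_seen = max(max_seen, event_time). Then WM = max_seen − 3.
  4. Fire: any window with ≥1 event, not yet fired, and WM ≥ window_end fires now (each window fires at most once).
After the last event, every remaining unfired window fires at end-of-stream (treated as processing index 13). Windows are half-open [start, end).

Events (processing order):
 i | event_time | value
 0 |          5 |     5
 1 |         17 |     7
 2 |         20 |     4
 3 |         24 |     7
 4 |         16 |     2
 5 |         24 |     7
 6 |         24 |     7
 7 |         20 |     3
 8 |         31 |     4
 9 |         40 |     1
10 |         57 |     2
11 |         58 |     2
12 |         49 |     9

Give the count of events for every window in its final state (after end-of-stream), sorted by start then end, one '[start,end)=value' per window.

i=0 t=5 v=5: → [5,15),[4,14),[3,13),[2,12),[1,11),[0,10); WM=2
i=1 t=17 v=7: → [17,27),[16,26),[15,25),[14,24),[13,23),[12,22),[11,21),[10,20),[9,19),[8,18); WM=14; [0,10) fires=1 [1,11) fires=1 [2,12) fires=1 [3,13) fires=1 [4,14) fires=1
i=2 t=20 v=4: → [20,30),[19,29),[18,28),[17,27),[16,26),[15,25),[14,24),[13,23),[12,22),[11,21); WM=17; [5,15) fires=1
i=3 t=24 v=7: → [24,34),[23,33),[22,32),[21,31),[20,30),[19,29),[18,28),[17,27),[16,26),[15,25); WM=21; [8,18) fires=1 [9,19) fires=1 [10,20) fires=1 [11,21) fires=2
i=4 t=16 v=2: DROP (t<21-2); WM=21
i=5 t=24 v=7: → [24,34),[23,33),[22,32),[21,31),[20,30),[19,29),[18,28),[17,27),[16,26),[15,25); WM=21
i=6 t=24 v=7: → [24,34),[23,33),[22,32),[21,31),[20,30),[19,29),[18,28),[17,27),[16,26),[15,25); WM=21
i=7 t=20 v=3: → [20,30),[19,29),[18,28),[17,27),[16,26),[15,25),[14,24),[13,23),[12,22),[11,21); WM=21
i=8 t=31 v=4: → [31,41),[30,40),[29,39),[28,38),[27,37),[26,36),[25,35),[24,34),[23,33),[22,32); WM=28; [12,22) fires=3 [13,23) fires=3 [14,24) fires=3 [15,25) fires=6 [16,26) fires=6 [17,27) fires=6 [18,28) fires=5
i=9 t=40 v=1: → [40,50),[39,49),[38,48),[37,47),[36,46),[35,45),[34,44),[33,43),[32,42),[31,41); WM=37; [19,29) fires=5 [20,30) fires=5 [21,31) fires=3 [22,32) fires=4 [23,33) fires=4 [24,34) fires=4 [25,35) fires=1 [26,36) fires=1 [27,37) fires=1
i=10 t=57 v=2: → [57,67),[56,66),[55,65),[54,64),[53,63),[52,62),[51,61),[50,60),[49,59),[48,58); WM=54; [28,38) fires=1 [29,39) fires=1 [30,40) fires=1 [31,41) fires=2 [32,42) fires=1 [33,43) fires=1 [34,44) fires=1 [35,45) fires=1 [36,46) fires=1 [37,47) fires=1 [38,48) fires=1 [39,49) fires=1 [40,50) fires=1
i=11 t=58 v=2: → [58,68),[57,67),[56,66),[55,65),[54,64),[53,63),[52,62),[51,61),[50,60),[49,59); WM=55
i=12 t=49 v=9: DROP (t<55-2); WM=55

[0,10)=1 [1,11)=1 [2,12)=1 [3,13)=1 [4,14)=1 [5,15)=1 [8,18)=1 [9,19)=1 [10,20)=1 [11,21)=3 [12,22)=3 [13,23)=3 [14,24)=3 [15,25)=6 [16,26)=6 [17,27)=6 [18,28)=5 [19,29)=5 [20,30)=5 [21,31)=3 [22,32)=4 [23,33)=4 [24,34)=4 [25,35)=1 [26,36)=1 [27,37)=1 [28,38)=1 [29,39)=1 [30,40)=1 [31,41)=2 [32,42)=1 [33,43)=1 [34,44)=1 [35,45)=1 [36,46)=1 [37,47)=1 [38,48)=1 [39,49)=1 [40,50)=1 [48,58)=1 [49,59)=2 [50,60)=2 [51,61)=2 [52,62)=2 [53,63)=2 [54,64)=2 [55,65)=2 [56,66)=2 [57,67)=2 [58,68)=1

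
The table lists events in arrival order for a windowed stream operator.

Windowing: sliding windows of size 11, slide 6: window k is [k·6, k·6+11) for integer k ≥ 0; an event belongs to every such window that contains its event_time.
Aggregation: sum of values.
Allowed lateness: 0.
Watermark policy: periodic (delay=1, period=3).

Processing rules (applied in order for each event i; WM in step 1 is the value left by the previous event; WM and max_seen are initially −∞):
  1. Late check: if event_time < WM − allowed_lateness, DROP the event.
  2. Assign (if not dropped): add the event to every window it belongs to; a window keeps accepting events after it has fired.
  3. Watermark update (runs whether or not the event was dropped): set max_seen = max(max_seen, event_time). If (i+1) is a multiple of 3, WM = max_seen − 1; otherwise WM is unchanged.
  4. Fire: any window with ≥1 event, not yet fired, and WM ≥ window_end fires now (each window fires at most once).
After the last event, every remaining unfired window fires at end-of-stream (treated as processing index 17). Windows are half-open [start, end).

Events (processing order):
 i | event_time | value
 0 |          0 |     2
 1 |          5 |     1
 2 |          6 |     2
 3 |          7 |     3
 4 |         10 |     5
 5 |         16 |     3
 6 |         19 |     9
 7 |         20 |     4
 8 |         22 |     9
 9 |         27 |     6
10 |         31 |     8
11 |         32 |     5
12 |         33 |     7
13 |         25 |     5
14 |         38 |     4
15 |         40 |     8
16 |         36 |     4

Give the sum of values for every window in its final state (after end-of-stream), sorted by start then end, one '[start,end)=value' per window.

i=0 t=0 v=2: → [0,11); WM=−∞
i=1 t=5 v=1: → [0,11); WM=−∞
i=2 t=6 v=2: → [6,17),[0,11); WM=5
i=3 t=7 v=3: → [6,17),[0,11); WM=5
i=4 t=10 v=5: → [6,17),[0,11); WM=5
i=5 t=16 v=3: → [12,23),[6,17); WM=15; [0,11) fires=13
i=6 t=19 v=9: → [18,29),[12,23); WM=15
i=7 t=20 v=4: → [18,29),[12,23); WM=15
i=8 t=22 v=9: → [18,29),[12,23); WM=21; [6,17) fires=13
i=9 t=27 v=6: → [24,35),[18,29); WM=21
i=10 t=31 v=8: → [30,41),[24,35); WM=21
i=11 t=32 v=5: → [30,41),[24,35); WM=31; [12,23) fires=25 [18,29) fires=28
i=12 t=33 v=7: → [30,41),[24,35); WM=31
i=13 t=25 v=5: DROP (t<31-0); WM=31
i=14 t=38 v=4: → [36,47),[30,41); WM=37; [24,35) fires=26
i=15 t=40 v=8: → [36,47),[30,41); WM=37
i=16 t=36 v=4: DROP (t<37-0); WM=37

[0,11)=13 [6,17)=13 [12,23)=25 [18,29)=28 [24,35)=26 [30,41)=32 [36,47)=12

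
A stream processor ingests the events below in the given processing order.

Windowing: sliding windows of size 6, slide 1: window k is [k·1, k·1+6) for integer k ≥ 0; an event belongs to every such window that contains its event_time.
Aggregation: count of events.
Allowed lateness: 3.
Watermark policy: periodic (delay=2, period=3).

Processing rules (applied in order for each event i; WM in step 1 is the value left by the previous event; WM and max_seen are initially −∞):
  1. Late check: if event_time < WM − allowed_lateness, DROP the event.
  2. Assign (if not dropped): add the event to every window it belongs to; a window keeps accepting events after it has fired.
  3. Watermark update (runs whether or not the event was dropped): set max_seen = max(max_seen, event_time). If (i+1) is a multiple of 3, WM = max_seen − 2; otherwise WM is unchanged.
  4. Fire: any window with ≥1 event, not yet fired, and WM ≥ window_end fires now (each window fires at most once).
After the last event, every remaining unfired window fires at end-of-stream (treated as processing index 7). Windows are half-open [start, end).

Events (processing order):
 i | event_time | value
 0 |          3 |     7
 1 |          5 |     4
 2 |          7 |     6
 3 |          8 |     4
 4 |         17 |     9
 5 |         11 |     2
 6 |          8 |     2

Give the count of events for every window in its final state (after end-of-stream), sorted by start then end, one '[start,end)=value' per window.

[0,6)=2 [1,7)=2 [2,8)=3 [3,9)=4 [4,10)=3 [5,11)=3 [6,12)=3 [7,13)=3 [8,14)=2 [9,15)=1 [10,16)=1 [11,17)=1 [12,18)=1 [13,19)=1 [14,20)=1 [15,21)=1 [16,22)=1 [17,23)=1

i=0 t=3 v=7: → [3,9),[2,8),[1,7),[0,6); WM=−∞
i=1 t=5 v=4: → [5,11),[4,10),[3,9),[2,8),[1,7),[0,6); WM=−∞
i=2 t=7 v=6: → [7,13),[6,12),[5,11),[4,10),[3,9),[2,8); WM=5
i=3 t=8 v=4: → [8,14),[7,13),[6,12),[5,11),[4,10),[3,9); WM=5
i=4 t=17 v=9: → [17,23),[16,22),[15,21),[14,20),[13,19),[12,18); WM=5
i=5 t=11 v=2: → [11,17),[10,16),[9,15),[8,14),[7,13),[6,12); WM=15; [0,6) fires=2 [1,7) fires=2 [2,8) fires=3 [3,9) fires=4 [4,10) fires=3 [5,11) fires=3 [6,12) fires=3 [7,13) fires=3 [8,14) fires=2 [9,15) fires=1
i=6 t=8 v=2: DROP (t<15-3); WM=15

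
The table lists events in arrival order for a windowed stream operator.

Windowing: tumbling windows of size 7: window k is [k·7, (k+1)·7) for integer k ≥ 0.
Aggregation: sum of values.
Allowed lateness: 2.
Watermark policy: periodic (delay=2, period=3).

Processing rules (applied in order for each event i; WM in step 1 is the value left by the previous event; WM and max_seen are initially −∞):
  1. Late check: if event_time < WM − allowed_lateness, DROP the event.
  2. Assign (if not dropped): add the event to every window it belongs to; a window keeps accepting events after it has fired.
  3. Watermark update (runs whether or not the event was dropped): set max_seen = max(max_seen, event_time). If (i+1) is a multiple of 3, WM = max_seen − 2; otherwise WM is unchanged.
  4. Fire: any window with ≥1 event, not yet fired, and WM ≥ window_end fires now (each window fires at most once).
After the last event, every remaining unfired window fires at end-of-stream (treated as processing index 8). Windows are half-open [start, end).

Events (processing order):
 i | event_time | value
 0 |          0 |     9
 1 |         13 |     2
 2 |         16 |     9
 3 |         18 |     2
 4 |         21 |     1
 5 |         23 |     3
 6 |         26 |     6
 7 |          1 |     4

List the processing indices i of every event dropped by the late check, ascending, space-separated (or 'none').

7

i=0 t=0 v=9: → [0,7); WM=−∞
i=1 t=13 v=2: → [7,14); WM=−∞
i=2 t=16 v=9: → [14,21); WM=14; [0,7) fires=9 [7,14) fires=2
i=3 t=18 v=2: → [14,21); WM=14
i=4 t=21 v=1: → [21,28); WM=14
i=5 t=23 v=3: → [21,28); WM=21; [14,21) fires=11
i=6 t=26 v=6: → [21,28); WM=21
i=7 t=1 v=4: DROP (t<21-2); WM=21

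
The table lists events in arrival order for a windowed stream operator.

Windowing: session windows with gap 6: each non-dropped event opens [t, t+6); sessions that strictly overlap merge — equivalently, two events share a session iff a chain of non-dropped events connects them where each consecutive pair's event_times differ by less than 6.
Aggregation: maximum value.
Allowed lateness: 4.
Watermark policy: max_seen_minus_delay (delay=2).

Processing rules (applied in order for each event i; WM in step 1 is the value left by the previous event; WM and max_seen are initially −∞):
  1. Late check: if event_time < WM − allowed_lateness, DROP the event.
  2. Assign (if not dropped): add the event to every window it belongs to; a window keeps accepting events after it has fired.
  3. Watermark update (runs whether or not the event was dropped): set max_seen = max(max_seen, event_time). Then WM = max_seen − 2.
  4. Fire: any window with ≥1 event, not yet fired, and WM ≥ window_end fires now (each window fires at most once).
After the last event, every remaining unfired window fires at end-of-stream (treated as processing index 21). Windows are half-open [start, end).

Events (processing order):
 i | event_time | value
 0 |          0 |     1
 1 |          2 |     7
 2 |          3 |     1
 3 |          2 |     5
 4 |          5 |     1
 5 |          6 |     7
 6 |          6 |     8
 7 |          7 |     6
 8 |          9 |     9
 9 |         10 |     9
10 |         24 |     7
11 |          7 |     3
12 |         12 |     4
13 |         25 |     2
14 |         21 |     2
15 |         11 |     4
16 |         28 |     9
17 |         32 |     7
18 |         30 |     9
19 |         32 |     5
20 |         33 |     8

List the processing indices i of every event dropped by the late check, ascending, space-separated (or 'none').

11 12 15

i=0 t=0 v=1: → [0,6); WM=-2
i=1 t=2 v=7: → [0,8); WM=0
i=2 t=3 v=1: → [0,9); WM=1
i=3 t=2 v=5: → [0,9); WM=1
i=4 t=5 v=1: → [0,11); WM=3
i=5 t=6 v=7: → [0,12); WM=4
i=6 t=6 v=8: → [0,12); WM=4
i=7 t=7 v=6: → [0,13); WM=5
i=8 t=9 v=9: → [0,15); WM=7
i=9 t=10 v=9: → [0,16); WM=8
i=10 t=24 v=7: → [24,30); WM=22
i=11 t=7 v=3: DROP (t<22-4); WM=22
i=12 t=12 v=4: DROP (t<22-4); WM=22
i=13 t=25 v=2: → [24,31); WM=23
i=14 t=21 v=2: → [21,31); WM=23
i=15 t=11 v=4: DROP (t<23-4); WM=23
i=16 t=28 v=9: → [21,34); WM=26
i=17 t=32 v=7: → [21,38); WM=30
i=18 t=30 v=9: → [21,38); WM=30
i=19 t=32 v=5: → [21,38); WM=30
i=20 t=33 v=8: → [21,39); WM=31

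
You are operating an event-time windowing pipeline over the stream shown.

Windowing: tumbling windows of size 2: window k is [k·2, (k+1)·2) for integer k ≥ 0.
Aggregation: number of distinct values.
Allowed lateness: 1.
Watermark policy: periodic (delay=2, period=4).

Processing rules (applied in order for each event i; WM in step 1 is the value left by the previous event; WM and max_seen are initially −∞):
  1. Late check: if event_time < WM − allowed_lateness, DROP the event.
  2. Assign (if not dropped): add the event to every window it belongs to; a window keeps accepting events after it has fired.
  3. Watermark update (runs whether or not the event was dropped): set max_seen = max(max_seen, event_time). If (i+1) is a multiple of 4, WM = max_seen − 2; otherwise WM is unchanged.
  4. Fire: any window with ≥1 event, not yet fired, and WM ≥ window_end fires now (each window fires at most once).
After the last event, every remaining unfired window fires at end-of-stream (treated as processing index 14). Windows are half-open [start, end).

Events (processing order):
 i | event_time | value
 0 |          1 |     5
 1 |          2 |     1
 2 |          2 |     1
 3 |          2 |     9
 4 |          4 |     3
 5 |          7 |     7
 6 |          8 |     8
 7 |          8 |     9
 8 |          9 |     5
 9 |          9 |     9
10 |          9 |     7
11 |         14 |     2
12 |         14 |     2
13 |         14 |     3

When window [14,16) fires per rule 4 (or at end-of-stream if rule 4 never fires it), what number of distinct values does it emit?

2

i=0 t=1 v=5: → [0,2); WM=−∞
i=1 t=2 v=1: → [2,4); WM=−∞
i=2 t=2 v=1: → [2,4); WM=−∞
i=3 t=2 v=9: → [2,4); WM=0
i=4 t=4 v=3: → [4,6); WM=0
i=5 t=7 v=7: → [6,8); WM=0
i=6 t=8 v=8: → [8,10); WM=0
i=7 t=8 v=9: → [8,10); WM=6; [0,2) fires=1 [2,4) fires=2 [4,6) fires=1
i=8 t=9 v=5: → [8,10); WM=6
i=9 t=9 v=9: → [8,10); WM=6
i=10 t=9 v=7: → [8,10); WM=6
i=11 t=14 v=2: → [14,16); WM=12; [6,8) fires=1 [8,10) fires=4
i=12 t=14 v=2: → [14,16); WM=12
i=13 t=14 v=3: → [14,16); WM=12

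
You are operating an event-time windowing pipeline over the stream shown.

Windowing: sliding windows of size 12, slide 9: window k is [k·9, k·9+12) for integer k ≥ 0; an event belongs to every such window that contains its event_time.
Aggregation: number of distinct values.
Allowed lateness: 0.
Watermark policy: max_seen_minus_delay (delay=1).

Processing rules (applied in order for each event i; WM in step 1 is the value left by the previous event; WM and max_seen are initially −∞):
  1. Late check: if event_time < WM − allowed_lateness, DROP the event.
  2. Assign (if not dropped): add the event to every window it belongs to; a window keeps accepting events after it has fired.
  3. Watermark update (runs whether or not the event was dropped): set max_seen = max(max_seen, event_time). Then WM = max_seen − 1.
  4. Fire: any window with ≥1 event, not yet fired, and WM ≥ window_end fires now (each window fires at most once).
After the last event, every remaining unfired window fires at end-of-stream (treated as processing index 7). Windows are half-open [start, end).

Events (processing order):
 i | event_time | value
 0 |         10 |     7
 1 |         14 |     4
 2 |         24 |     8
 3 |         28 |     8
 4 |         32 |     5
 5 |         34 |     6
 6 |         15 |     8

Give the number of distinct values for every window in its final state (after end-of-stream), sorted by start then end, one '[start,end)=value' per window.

i=0 t=10 v=7: → [9,21),[0,12); WM=9
i=1 t=14 v=4: → [9,21); WM=13; [0,12) fires=1
i=2 t=24 v=8: → [18,30); WM=23; [9,21) fires=2
i=3 t=28 v=8: → [27,39),[18,30); WM=27
i=4 t=32 v=5: → [27,39); WM=31; [18,30) fires=1
i=5 t=34 v=6: → [27,39); WM=33
i=6 t=15 v=8: DROP (t<33-0); WM=33

[0,12)=1 [9,21)=2 [18,30)=1 [27,39)=3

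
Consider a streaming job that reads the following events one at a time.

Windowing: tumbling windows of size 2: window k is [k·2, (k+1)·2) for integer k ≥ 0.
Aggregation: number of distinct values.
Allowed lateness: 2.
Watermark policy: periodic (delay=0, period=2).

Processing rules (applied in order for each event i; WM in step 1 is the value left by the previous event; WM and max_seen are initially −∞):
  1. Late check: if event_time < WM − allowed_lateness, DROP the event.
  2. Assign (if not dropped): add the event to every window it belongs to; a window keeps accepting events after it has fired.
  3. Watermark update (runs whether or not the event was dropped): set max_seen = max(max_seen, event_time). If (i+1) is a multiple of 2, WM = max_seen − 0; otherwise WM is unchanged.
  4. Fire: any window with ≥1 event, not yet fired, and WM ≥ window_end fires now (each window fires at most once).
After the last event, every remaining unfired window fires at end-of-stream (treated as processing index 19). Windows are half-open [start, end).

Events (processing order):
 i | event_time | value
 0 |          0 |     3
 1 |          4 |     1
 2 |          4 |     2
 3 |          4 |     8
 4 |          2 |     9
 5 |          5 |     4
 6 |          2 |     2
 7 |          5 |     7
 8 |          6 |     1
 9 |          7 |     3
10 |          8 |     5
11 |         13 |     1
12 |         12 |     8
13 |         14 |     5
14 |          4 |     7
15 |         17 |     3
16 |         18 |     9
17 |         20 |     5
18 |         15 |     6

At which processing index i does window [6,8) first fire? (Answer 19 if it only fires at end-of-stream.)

11

i=0 t=0 v=3: → [0,2); WM=−∞
i=1 t=4 v=1: → [4,6); WM=4; [0,2) fires=1
i=2 t=4 v=2: → [4,6); WM=4
i=3 t=4 v=8: → [4,6); WM=4
i=4 t=2 v=9: → [2,4); WM=4; [2,4) fires=1
i=5 t=5 v=4: → [4,6); WM=5
i=6 t=2 v=2: DROP (t<5-2); WM=5
i=7 t=5 v=7: → [4,6); WM=5
i=8 t=6 v=1: → [6,8); WM=5
i=9 t=7 v=3: → [6,8); WM=7; [4,6) fires=5
i=10 t=8 v=5: → [8,10); WM=7
i=11 t=13 v=1: → [12,14); WM=13; [6,8) fires=2 [8,10) fires=1
i=12 t=12 v=8: → [12,14); WM=13
i=13 t=14 v=5: → [14,16); WM=14; [12,14) fires=2
i=14 t=4 v=7: DROP (t<14-2); WM=14
i=15 t=17 v=3: → [16,18); WM=17; [14,16) fires=1
i=16 t=18 v=9: → [18,20); WM=17
i=17 t=20 v=5: → [20,22); WM=20; [16,18) fires=1 [18,20) fires=1
i=18 t=15 v=6: DROP (t<20-2); WM=20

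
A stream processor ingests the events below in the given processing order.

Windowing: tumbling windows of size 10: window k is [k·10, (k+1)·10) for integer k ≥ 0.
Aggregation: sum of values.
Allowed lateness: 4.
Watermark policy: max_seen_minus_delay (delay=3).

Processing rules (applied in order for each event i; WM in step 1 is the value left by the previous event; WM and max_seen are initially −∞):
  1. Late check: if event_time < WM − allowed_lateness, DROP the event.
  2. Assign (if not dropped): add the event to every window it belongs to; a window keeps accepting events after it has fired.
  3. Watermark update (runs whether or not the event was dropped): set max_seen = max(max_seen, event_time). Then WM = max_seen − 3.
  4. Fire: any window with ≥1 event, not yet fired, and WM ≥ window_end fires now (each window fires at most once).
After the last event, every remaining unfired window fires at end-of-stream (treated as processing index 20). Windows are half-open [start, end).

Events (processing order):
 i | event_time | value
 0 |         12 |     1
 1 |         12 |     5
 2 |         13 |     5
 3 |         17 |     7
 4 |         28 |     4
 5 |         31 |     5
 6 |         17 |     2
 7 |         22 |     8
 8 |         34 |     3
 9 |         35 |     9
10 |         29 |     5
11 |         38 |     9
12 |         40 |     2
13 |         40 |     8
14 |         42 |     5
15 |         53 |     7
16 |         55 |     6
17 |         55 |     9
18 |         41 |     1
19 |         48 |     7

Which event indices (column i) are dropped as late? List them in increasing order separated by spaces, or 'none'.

6 7 18

i=0 t=12 v=1: → [10,20); WM=9
i=1 t=12 v=5: → [10,20); WM=9
i=2 t=13 v=5: → [10,20); WM=10
i=3 t=17 v=7: → [10,20); WM=14
i=4 t=28 v=4: → [20,30); WM=25; [10,20) fires=18
i=5 t=31 v=5: → [30,40); WM=28
i=6 t=17 v=2: DROP (t<28-4); WM=28
i=7 t=22 v=8: DROP (t<28-4); WM=28
i=8 t=34 v=3: → [30,40); WM=31; [20,30) fires=4
i=9 t=35 v=9: → [30,40); WM=32
i=10 t=29 v=5: → [20,30); WM=32
i=11 t=38 v=9: → [30,40); WM=35
i=12 t=40 v=2: → [40,50); WM=37
i=13 t=40 v=8: → [40,50); WM=37
i=14 t=42 v=5: → [40,50); WM=39
i=15 t=53 v=7: → [50,60); WM=50; [30,40) fires=26 [40,50) fires=15
i=16 t=55 v=6: → [50,60); WM=52
i=17 t=55 v=9: → [50,60); WM=52
i=18 t=41 v=1: DROP (t<52-4); WM=52
i=19 t=48 v=7: → [40,50); WM=52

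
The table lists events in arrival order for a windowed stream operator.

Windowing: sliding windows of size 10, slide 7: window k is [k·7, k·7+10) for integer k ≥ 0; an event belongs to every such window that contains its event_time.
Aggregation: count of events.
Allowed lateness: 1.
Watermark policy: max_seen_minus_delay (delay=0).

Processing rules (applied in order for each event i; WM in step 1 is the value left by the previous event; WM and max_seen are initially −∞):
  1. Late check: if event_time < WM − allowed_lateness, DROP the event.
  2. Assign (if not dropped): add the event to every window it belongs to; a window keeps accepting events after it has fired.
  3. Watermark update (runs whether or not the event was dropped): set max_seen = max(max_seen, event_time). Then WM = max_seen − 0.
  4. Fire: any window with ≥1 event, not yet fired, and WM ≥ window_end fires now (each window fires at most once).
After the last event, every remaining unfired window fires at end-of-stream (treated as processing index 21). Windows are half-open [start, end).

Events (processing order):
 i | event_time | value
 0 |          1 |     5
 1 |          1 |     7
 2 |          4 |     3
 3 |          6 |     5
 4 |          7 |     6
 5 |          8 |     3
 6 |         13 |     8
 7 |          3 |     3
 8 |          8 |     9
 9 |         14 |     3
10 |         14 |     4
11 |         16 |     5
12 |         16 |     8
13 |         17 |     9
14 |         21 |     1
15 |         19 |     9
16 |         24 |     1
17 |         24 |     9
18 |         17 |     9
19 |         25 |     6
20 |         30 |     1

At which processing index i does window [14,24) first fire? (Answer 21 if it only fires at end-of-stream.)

i=0 t=1 v=5: → [0,10); WM=1
i=1 t=1 v=7: → [0,10); WM=1
i=2 t=4 v=3: → [0,10); WM=4
i=3 t=6 v=5: → [0,10); WM=6
i=4 t=7 v=6: → [7,17),[0,10); WM=7
i=5 t=8 v=3: → [7,17),[0,10); WM=8
i=6 t=13 v=8: → [7,17); WM=13; [0,10) fires=6
i=7 t=3 v=3: DROP (t<13-1); WM=13
i=8 t=8 v=9: DROP (t<13-1); WM=13
i=9 t=14 v=3: → [14,24),[7,17); WM=14
i=10 t=14 v=4: → [14,24),[7,17); WM=14
i=11 t=16 v=5: → [14,24),[7,17); WM=16
i=12 t=16 v=8: → [14,24),[7,17); WM=16
i=13 t=17 v=9: → [14,24); WM=17; [7,17) fires=7
i=14 t=21 v=1: → [21,31),[14,24); WM=21
i=15 t=19 v=9: DROP (t<21-1); WM=21
i=16 t=24 v=1: → [21,31); WM=24; [14,24) fires=6
i=17 t=24 v=9: → [21,31); WM=24
i=18 t=17 v=9: DROP (t<24-1); WM=24
i=19 t=25 v=6: → [21,31); WM=25
i=20 t=30 v=1: → [28,38),[21,31); WM=30

16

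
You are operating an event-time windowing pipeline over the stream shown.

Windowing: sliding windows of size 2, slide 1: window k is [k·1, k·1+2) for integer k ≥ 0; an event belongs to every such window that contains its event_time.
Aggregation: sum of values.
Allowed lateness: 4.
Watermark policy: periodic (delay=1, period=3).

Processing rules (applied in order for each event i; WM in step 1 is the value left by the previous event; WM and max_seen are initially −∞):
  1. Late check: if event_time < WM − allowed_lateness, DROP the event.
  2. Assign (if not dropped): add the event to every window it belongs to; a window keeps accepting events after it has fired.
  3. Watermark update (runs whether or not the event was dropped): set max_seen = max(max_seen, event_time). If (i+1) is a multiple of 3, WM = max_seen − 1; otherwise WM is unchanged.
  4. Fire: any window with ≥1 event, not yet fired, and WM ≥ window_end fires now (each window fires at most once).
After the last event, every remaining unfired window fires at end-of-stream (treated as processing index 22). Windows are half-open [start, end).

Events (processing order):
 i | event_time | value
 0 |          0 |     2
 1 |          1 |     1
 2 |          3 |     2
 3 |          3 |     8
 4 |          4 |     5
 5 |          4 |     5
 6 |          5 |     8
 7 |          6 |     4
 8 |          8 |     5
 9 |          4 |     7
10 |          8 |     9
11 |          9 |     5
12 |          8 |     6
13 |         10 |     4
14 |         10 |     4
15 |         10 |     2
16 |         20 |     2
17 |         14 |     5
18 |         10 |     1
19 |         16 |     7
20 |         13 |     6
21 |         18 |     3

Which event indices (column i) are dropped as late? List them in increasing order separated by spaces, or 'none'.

i=0 t=0 v=2: → [0,2); WM=−∞
i=1 t=1 v=1: → [1,3),[0,2); WM=−∞
i=2 t=3 v=2: → [3,5),[2,4); WM=2; [0,2) fires=3
i=3 t=3 v=8: → [3,5),[2,4); WM=2
i=4 t=4 v=5: → [4,6),[3,5); WM=2
i=5 t=4 v=5: → [4,6),[3,5); WM=3; [1,3) fires=1
i=6 t=5 v=8: → [5,7),[4,6); WM=3
i=7 t=6 v=4: → [6,8),[5,7); WM=3
i=8 t=8 v=5: → [8,10),[7,9); WM=7; [2,4) fires=10 [3,5) fires=20 [4,6) fires=18 [5,7) fires=12
i=9 t=4 v=7: → [4,6),[3,5); WM=7
i=10 t=8 v=9: → [8,10),[7,9); WM=7
i=11 t=9 v=5: → [9,11),[8,10); WM=8; [6,8) fires=4
i=12 t=8 v=6: → [8,10),[7,9); WM=8
i=13 t=10 v=4: → [10,12),[9,11); WM=8
i=14 t=10 v=4: → [10,12),[9,11); WM=9; [7,9) fires=20
i=15 t=10 v=2: → [10,12),[9,11); WM=9
i=16 t=20 v=2: → [20,22),[19,21); WM=9
i=17 t=14 v=5: → [14,16),[13,15); WM=19; [8,10) fires=25 [9,11) fires=15 [10,12) fires=10 [13,15) fires=5 [14,16) fires=5
i=18 t=10 v=1: DROP (t<19-4); WM=19
i=19 t=16 v=7: → [16,18),[15,17); WM=19; [15,17) fires=7 [16,18) fires=7
i=20 t=13 v=6: DROP (t<19-4); WM=19
i=21 t=18 v=3: → [18,20),[17,19); WM=19; [17,19) fires=3

18 20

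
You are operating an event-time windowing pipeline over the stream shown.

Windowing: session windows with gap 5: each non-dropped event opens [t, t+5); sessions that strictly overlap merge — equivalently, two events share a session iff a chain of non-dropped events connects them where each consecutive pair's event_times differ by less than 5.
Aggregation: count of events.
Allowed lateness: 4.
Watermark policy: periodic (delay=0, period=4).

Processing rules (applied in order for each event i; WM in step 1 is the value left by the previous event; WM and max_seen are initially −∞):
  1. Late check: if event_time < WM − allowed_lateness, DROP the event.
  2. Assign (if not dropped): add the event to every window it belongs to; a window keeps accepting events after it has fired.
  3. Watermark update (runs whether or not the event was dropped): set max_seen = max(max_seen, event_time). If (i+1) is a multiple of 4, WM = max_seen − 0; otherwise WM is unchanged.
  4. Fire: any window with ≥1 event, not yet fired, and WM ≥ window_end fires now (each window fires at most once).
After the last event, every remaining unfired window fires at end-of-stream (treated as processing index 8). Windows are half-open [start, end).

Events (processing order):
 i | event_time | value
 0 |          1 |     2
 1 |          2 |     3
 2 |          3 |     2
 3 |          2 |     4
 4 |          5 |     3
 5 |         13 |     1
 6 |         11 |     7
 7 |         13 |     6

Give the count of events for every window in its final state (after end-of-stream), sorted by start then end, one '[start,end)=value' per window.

i=0 t=1 v=2: → [1,6); WM=−∞
i=1 t=2 v=3: → [1,7); WM=−∞
i=2 t=3 v=2: → [1,8); WM=−∞
i=3 t=2 v=4: → [1,8); WM=3
i=4 t=5 v=3: → [1,10); WM=3
i=5 t=13 v=1: → [13,18); WM=3
i=6 t=11 v=7: → [11,18); WM=3
i=7 t=13 v=6: → [11,18); WM=13

[1,10)=5 [11,18)=3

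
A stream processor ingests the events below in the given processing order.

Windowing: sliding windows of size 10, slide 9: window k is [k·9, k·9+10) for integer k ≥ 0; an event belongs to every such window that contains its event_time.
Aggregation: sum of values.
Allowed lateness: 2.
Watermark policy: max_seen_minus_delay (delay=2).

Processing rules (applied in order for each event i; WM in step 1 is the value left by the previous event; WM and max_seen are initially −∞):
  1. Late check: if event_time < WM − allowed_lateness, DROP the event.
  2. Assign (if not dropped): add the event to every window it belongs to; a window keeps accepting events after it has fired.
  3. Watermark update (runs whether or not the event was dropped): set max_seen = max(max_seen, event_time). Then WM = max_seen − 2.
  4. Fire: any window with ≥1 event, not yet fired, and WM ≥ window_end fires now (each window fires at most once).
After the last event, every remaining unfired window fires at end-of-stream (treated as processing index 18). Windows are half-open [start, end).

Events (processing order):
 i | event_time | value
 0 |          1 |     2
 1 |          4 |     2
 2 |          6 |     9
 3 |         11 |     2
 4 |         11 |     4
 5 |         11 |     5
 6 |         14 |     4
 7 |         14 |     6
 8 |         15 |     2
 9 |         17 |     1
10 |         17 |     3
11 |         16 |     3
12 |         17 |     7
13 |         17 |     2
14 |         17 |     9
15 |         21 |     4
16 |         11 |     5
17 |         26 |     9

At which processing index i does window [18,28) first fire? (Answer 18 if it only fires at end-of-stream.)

18

i=0 t=1 v=2: → [0,10); WM=-1
i=1 t=4 v=2: → [0,10); WM=2
i=2 t=6 v=9: → [0,10); WM=4
i=3 t=11 v=2: → [9,19); WM=9
i=4 t=11 v=4: → [9,19); WM=9
i=5 t=11 v=5: → [9,19); WM=9
i=6 t=14 v=4: → [9,19); WM=12; [0,10) fires=13
i=7 t=14 v=6: → [9,19); WM=12
i=8 t=15 v=2: → [9,19); WM=13
i=9 t=17 v=1: → [9,19); WM=15
i=10 t=17 v=3: → [9,19); WM=15
i=11 t=16 v=3: → [9,19); WM=15
i=12 t=17 v=7: → [9,19); WM=15
i=13 t=17 v=2: → [9,19); WM=15
i=14 t=17 v=9: → [9,19); WM=15
i=15 t=21 v=4: → [18,28); WM=19; [9,19) fires=48
i=16 t=11 v=5: DROP (t<19-2); WM=19
i=17 t=26 v=9: → [18,28); WM=24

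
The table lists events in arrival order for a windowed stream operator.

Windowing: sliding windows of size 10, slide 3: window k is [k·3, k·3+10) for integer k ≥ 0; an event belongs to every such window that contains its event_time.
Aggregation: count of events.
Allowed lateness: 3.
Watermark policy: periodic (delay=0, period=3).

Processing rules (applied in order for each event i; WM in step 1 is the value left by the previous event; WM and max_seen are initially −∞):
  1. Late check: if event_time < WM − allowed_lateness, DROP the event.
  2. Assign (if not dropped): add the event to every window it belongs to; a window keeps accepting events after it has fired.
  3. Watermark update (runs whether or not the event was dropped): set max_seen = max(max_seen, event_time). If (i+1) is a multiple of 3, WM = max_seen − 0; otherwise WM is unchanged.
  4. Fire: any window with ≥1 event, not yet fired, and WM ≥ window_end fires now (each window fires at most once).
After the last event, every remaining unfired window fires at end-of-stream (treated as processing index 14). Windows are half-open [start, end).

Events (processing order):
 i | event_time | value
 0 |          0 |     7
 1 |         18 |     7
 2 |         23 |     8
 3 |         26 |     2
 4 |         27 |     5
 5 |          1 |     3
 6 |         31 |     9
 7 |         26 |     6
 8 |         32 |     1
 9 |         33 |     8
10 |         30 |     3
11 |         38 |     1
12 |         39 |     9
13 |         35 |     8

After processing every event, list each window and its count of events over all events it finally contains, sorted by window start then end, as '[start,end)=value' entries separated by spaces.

[0,10)=1 [9,19)=1 [12,22)=1 [15,25)=2 [18,28)=5 [21,31)=5 [24,34)=7 [27,37)=6 [30,40)=7 [33,43)=4 [36,46)=2 [39,49)=1

i=0 t=0 v=7: → [0,10); WM=−∞
i=1 t=18 v=7: → [18,28),[15,25),[12,22),[9,19); WM=−∞
i=2 t=23 v=8: → [21,31),[18,28),[15,25); WM=23; [0,10) fires=1 [9,19) fires=1 [12,22) fires=1
i=3 t=26 v=2: → [24,34),[21,31),[18,28); WM=23
i=4 t=27 v=5: → [27,37),[24,34),[21,31),[18,28); WM=23
i=5 t=1 v=3: DROP (t<23-3); WM=27; [15,25) fires=2
i=6 t=31 v=9: → [30,40),[27,37),[24,34); WM=27
i=7 t=26 v=6: → [24,34),[21,31),[18,28); WM=27
i=8 t=32 v=1: → [30,40),[27,37),[24,34); WM=32; [18,28) fires=5 [21,31) fires=4
i=9 t=33 v=8: → [33,43),[30,40),[27,37),[24,34); WM=32
i=10 t=30 v=3: → [30,40),[27,37),[24,34),[21,31); WM=32
i=11 t=38 v=1: → [36,46),[33,43),[30,40); WM=38; [24,34) fires=7 [27,37) fires=5
i=12 t=39 v=9: → [39,49),[36,46),[33,43),[30,40); WM=38
i=13 t=35 v=8: → [33,43),[30,40),[27,37); WM=38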